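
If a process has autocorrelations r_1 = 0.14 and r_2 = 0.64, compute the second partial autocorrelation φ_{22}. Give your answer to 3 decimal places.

φ_{22} = (r_2 − r_1²) / (1 − r_1²)
r_1² = (0.14)² = 0.0196
Numerator = 0.64 − 0.0196 = 0.6204; denominator = 1 − 0.0196 = 0.9804
φ_{22} = 0.6204 / 0.9804 = 0.633

0.633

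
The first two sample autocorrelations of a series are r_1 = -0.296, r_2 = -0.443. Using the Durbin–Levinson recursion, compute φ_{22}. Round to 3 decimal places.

-0.582

φ_{22} = (r_2 − r_1²) / (1 − r_1²)
r_1² = (-0.296)² = 0.087616
Numerator = -0.443 − 0.0876 = -0.5306; denominator = 1 − 0.0876 = 0.9124
φ_{22} = -0.5306 / 0.9124 = -0.582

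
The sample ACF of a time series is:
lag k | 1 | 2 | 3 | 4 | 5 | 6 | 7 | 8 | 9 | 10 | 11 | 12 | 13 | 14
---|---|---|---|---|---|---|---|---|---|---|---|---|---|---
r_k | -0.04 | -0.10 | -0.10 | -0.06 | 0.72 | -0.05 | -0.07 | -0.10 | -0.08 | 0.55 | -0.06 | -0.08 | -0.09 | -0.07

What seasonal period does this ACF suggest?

The largest autocorrelation is r_5 = 0.72, with a weaker echo at lag 10 (0.55); the remaining lags stay at or below -0.04.
The dominant spike at lag 5 indicates a seasonal period of 5.

5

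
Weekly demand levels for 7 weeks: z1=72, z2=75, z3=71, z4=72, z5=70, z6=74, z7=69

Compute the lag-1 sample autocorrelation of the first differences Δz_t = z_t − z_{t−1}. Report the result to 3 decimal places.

First differences Δz: 3, -4, 1, -2, 4, -5
Mean of differences = -0.5000
Numerator Σ(Δz_t−Δz̄)(Δz_{t+1}−Δz̄) = -46.7500
Denominator Σ(Δz_t−Δz̄)² = 69.5000
r_1(Δz) = -46.7500 / 69.5000 = -0.673

-0.673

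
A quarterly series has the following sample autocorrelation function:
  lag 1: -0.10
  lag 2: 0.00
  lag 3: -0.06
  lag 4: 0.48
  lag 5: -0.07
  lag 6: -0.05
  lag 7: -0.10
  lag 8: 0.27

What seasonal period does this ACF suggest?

The largest autocorrelation is r_4 = 0.48, with a weaker echo at lag 8 (0.27); the remaining lags stay at or below 0.00.
The dominant spike at lag 4 indicates a seasonal period of 4.

4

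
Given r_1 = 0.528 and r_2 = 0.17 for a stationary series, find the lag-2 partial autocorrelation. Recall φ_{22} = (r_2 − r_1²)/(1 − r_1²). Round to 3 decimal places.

-0.151

φ_{22} = (r_2 − r_1²) / (1 − r_1²)
r_1² = (0.528)² = 0.278784
Numerator = 0.17 − 0.2788 = -0.1088; denominator = 1 − 0.2788 = 0.7212
φ_{22} = -0.1088 / 0.7212 = -0.151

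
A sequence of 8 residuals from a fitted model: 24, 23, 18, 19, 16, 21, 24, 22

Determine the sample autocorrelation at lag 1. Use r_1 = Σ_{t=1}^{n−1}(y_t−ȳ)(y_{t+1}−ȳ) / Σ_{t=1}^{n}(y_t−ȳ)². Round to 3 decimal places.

Mean ȳ = (24 + 23 + 18 + 19 + 16 + 21 + 24 + 22)/8 = 20.8750
Deviations from mean: 3.1250, 2.1250, -2.8750, -1.8750, -4.8750, 0.1250, 3.1250, 1.1250
Numerator Σ_{t=1}^{7}(y_t−ȳ)(y_{t+1}−ȳ) = 18.3594
Denominator Σ(y_t−ȳ)² = 60.8750
r_1 = 18.3594 / 60.8750 = 0.302

0.302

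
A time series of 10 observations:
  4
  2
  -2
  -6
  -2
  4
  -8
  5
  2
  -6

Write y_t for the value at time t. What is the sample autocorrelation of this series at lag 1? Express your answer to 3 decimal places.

Mean ȳ = (4 + 2 − 2 − 6 − 2 + 4 − 8 + 5 + 2 − 6)/10 = -0.7000
Numerator Σ_{t=1}^{9}(y_t−ȳ)(y_{t+1}−ȳ) = -57.9900
Denominator Σ(y_t−ȳ)² = 204.1000
r_1 = -57.9900 / 204.1000 = -0.284

-0.284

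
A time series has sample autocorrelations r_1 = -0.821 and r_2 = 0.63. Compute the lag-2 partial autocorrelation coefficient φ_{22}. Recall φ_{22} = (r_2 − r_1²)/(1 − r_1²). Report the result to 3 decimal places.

-0.135

φ_{22} = (r_2 − r_1²) / (1 − r_1²)
r_1² = (-0.821)² = 0.674041
Numerator = 0.63 − 0.6740 = -0.0440; denominator = 1 − 0.6740 = 0.3260
φ_{22} = -0.0440 / 0.3260 = -0.135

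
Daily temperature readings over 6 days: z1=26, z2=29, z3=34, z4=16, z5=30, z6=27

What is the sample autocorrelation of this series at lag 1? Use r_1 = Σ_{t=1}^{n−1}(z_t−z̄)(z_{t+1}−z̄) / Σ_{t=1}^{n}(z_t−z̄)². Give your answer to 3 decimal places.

Mean z̄ = (26 + 29 + 34 + 16 + 30 + 27)/6 = 27.0000
Deviations from mean: -1.0000, 2.0000, 7.0000, -11.0000, 3.0000, 0.0000
Σ(z_t−z̄)(z_{t+1}−z̄) = (-2.0000) + (14.0000) + (-77.0000) + (-33.0000) + (0.0000) = -98.0000
Denominator Σ(z_t−z̄)² = 184.0000
r_1 = -98.0000 / 184.0000 = -0.533

-0.533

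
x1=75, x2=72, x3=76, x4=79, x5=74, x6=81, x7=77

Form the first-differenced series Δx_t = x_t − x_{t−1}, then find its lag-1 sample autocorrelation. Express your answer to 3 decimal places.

-0.658

First differences Δx: -3, 4, 3, -5, 7, -4
Mean of differences = 0.3333
Numerator Σ(Δx_t−Δx̄)(Δx_{t+1}−Δx̄) = -81.1111
Denominator Σ(Δx_t−Δx̄)² = 123.3333
r_1(Δx) = -81.1111 / 123.3333 = -0.658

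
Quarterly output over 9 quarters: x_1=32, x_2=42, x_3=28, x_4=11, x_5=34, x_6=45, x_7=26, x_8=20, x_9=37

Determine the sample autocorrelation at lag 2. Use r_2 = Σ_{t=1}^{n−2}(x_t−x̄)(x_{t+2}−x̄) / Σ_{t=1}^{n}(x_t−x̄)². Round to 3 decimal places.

-0.782

Mean x̄ = (32 + 42 + 28 + 11 + 34 + 45 + 26 + 20 + 37)/9 = 30.5556
Σ(x_t−x̄)(x_{t+2}−x̄) = (-3.6914) + (-223.8025) + (-8.8025) + (-282.4691) + (-15.6914) + (-152.4691) + (-29.3580) = -716.2840
Denominator Σ(x_t−x̄)² = 916.2222
r_2 = -716.2840 / 916.2222 = -0.782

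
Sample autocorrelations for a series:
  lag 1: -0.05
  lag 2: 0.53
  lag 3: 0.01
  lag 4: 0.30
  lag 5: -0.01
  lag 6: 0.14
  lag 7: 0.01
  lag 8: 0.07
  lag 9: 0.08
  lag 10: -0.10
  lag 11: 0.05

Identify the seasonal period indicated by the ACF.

The largest autocorrelation is r_2 = 0.53, with a weaker echo at lag 4 (0.30); the remaining lags stay at or below 0.14.
The dominant spike at lag 2 indicates a seasonal period of 2.

2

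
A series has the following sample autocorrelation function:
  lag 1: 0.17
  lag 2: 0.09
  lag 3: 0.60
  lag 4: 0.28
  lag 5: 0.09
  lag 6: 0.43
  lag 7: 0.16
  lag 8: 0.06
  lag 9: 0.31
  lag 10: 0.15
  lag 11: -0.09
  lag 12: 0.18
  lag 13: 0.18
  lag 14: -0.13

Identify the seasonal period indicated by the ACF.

3

The largest autocorrelation is r_3 = 0.60, with weaker echoes at lags 6 (0.43) and 9 (0.31); the remaining lags stay at or below 0.28.
The dominant spike at lag 3 indicates a seasonal period of 3.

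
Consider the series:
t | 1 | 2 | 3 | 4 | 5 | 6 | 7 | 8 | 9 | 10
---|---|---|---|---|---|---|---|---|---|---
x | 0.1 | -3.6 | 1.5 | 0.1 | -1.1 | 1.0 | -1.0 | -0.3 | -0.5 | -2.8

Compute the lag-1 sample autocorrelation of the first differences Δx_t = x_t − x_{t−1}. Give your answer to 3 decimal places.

First differences Δx: -3.7, 5.1, -1.4, -1.2, 2.1, -2.0, 0.7, -0.2, -2.3
Mean of differences = -0.3222
Numerator Σ(Δx_t−Δx̄)(Δx_{t+1}−Δx̄) = -31.2349
Denominator Σ(Δx_t−Δx̄)² = 56.3956
r_1(Δx) = -31.2349 / 56.3956 = -0.554

-0.554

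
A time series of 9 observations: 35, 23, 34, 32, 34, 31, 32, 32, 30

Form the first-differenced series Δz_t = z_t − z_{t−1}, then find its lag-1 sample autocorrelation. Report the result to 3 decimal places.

-0.570

First differences Δz: -12, 11, -2, 2, -3, 1, 0, -2
Mean of differences = -0.6250
Numerator Σ(Δz_t−Δz̄)(Δz_{t+1}−Δz̄) = -161.7656
Denominator Σ(Δz_t−Δz̄)² = 283.8750
r_1(Δz) = -161.7656 / 283.8750 = -0.570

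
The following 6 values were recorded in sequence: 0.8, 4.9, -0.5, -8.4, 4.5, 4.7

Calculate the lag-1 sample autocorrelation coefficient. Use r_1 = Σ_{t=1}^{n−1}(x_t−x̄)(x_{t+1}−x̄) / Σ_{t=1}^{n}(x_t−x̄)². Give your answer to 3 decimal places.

-0.095

Mean x̄ = (0.8 + 4.9 − 0.5 − 8.4 + 4.5 + 4.7)/6 = 1.0000
Deviations from mean: -0.2000, 3.9000, -1.5000, -9.4000, 3.5000, 3.7000
Σ(x_t−x̄)(x_{t+1}−x̄) = (-0.7800) + (-5.8500) + (14.1000) + (-32.9000) + (12.9500) = -12.4800
Denominator Σ(x_t−x̄)² = 131.8000
r_1 = -12.4800 / 131.8000 = -0.095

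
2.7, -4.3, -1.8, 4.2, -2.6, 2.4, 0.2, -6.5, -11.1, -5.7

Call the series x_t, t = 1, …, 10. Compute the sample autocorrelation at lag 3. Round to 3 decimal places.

0.012

Mean x̄ = (2.7 − 4.3 − 1.8 + 4.2 − 2.6 + 2.4 + 0.2 − 6.5 − 11.1 − 5.7)/10 = -2.2500
Σ(x_t−x̄)(x_{t+3}−x̄) = (31.9275) + (0.7175) + (2.0925) + (15.8025) + (1.4875) + (-41.1525) + (-8.4525) = 2.4225
Denominator Σ(x_t−x̄)² = 206.5450
r_3 = 2.4225 / 206.5450 = 0.012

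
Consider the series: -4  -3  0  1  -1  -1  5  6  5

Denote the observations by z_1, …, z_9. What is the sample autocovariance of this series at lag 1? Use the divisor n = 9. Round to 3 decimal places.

Mean z̄ = (-4 − 3 + 0 + 1 − 1 − 1 + 5 + 6 + 5)/9 = 0.8889
Σ_{t=1}^{8}(z_t−z̄)(z_{t+1}−z̄) = 59.9877
γ_1 = 59.9877 / 9 = 6.665

6.665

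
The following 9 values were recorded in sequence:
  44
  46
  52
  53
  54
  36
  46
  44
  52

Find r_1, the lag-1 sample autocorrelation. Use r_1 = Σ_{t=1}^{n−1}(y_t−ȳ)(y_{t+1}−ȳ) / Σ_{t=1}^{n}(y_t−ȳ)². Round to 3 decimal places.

Mean ȳ = (44 + 46 + 52 + 53 + 54 + 36 + 46 + 44 + 52)/9 = 47.4444
Numerator Σ_{t=1}^{8}(y_t−ȳ)(y_{t+1}−ȳ) = -9.0864
Denominator Σ(y_t−ȳ)² = 274.2222
r_1 = -9.0864 / 274.2222 = -0.033

-0.033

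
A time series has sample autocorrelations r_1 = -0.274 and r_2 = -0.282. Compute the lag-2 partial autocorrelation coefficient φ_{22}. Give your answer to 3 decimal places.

-0.386

φ_{22} = (r_2 − r_1²) / (1 − r_1²)
r_1² = (-0.274)² = 0.075076
Numerator = -0.282 − 0.0751 = -0.3571; denominator = 1 − 0.0751 = 0.9249
φ_{22} = -0.3571 / 0.9249 = -0.386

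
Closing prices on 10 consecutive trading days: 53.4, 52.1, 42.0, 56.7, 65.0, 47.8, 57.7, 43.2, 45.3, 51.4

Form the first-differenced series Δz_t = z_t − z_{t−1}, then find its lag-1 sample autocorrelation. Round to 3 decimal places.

-0.473

First differences Δz: -1.3, -10.1, 14.7, 8.3, -17.2, 9.9, -14.5, 2.1, 6.1
Mean of differences = -0.2222
Numerator Σ(Δz_t−Δz̄)(Δz_{t+1}−Δz̄) = -489.1205
Denominator Σ(Δz_t−Δz̄)² = 1033.9556
r_1(Δz) = -489.1205 / 1033.9556 = -0.473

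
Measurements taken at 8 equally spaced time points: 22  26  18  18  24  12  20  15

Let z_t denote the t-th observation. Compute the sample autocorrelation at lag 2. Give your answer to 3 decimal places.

0.175

Mean z̄ = (22 + 26 + 18 + 18 + 24 + 12 + 20 + 15)/8 = 19.3750
Deviations from mean: 2.6250, 6.6250, -1.3750, -1.3750, 4.6250, -7.3750, 0.6250, -4.3750
Σ(z_t−z̄)(z_{t+2}−z̄) = (-3.6094) + (-9.1094) + (-6.3594) + (10.1406) + (2.8906) + (32.2656) = 26.2188
Denominator Σ(z_t−z̄)² = 149.8750
r_2 = 26.2188 / 149.8750 = 0.175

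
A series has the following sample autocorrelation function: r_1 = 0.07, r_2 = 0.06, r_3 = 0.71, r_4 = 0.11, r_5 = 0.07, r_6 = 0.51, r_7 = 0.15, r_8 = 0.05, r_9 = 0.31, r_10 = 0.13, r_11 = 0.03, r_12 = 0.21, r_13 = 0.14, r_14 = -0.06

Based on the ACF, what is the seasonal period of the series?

The largest autocorrelation is r_3 = 0.71, with weaker echoes at lags 6 (0.51), 9 (0.31) and 12 (0.21); the remaining lags stay at or below 0.15.
The dominant spike at lag 3 indicates a seasonal period of 3.

3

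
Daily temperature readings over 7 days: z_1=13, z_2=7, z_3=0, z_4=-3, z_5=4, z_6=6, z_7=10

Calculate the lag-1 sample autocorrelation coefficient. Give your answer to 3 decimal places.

0.333

Mean z̄ = (13 + 7 + 0 − 3 + 4 + 6 + 10)/7 = 5.2857
Deviations from mean: 7.7143, 1.7143, -5.2857, -8.2857, -1.2857, 0.7143, 4.7143
Σ(z_t−z̄)(z_{t+1}−z̄) = (13.2245) + (-9.0612) + (43.7959) + (10.6531) + (-0.9184) + (3.3673) = 61.0612
Denominator Σ(z_t−z̄)² = 183.4286
r_1 = 61.0612 / 183.4286 = 0.333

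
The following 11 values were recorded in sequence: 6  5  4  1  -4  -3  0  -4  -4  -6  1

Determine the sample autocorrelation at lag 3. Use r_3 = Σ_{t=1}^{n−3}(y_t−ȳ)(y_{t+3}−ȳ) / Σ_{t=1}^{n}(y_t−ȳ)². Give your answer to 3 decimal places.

-0.035

Mean ȳ = (6 + 5 + 4 + 1 − 4 − 3 + 0 − 4 − 4 − 6 + 1)/11 = -0.3636
Numerator Σ_{t=1}^{8}(y_t−ȳ)(y_{t+3}−ȳ) = -6.0331
Denominator Σ(y_t−ȳ)² = 170.5455
r_3 = -6.0331 / 170.5455 = -0.035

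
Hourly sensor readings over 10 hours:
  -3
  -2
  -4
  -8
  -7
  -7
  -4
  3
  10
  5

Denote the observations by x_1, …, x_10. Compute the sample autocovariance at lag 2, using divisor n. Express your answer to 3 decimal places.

Mean x̄ = (-3 − 2 − 4 − 8 − 7 − 7 − 4 + 3 + 10 + 5)/10 = -1.7000
Σ_{t=1}^{8}(x_t−x̄)(x_{t+2}−x̄) = 42.3200
γ_2 = 42.3200 / 10 = 4.232

4.232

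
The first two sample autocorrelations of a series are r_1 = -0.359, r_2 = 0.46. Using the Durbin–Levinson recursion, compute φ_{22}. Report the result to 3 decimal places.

0.380

φ_{22} = (r_2 − r_1²) / (1 − r_1²)
r_1² = (-0.359)² = 0.128881
Numerator = 0.46 − 0.1289 = 0.3311; denominator = 1 − 0.1289 = 0.8711
φ_{22} = 0.3311 / 0.8711 = 0.380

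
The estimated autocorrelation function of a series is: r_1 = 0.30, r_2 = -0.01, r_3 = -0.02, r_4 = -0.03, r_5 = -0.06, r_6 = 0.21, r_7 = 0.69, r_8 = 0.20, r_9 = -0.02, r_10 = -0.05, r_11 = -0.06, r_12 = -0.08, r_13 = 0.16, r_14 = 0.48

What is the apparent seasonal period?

7

The largest autocorrelation is r_7 = 0.69, with a weaker echo at lag 14 (0.48); the remaining lags stay at or below 0.30.
The dominant spike at lag 7 indicates a seasonal period of 7.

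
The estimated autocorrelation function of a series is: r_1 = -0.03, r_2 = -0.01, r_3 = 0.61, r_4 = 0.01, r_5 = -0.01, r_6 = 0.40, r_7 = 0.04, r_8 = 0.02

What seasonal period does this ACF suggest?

3

The largest autocorrelation is r_3 = 0.61, with a weaker echo at lag 6 (0.40); the remaining lags stay at or below 0.04.
The dominant spike at lag 3 indicates a seasonal period of 3.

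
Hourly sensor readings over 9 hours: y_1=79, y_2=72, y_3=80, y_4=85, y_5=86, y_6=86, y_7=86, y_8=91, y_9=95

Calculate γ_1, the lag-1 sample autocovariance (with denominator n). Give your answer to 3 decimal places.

22.855

Mean ȳ = (79 + 72 + 80 + 85 + 86 + 86 + 86 + 91 + 95)/9 = 84.4444
Σ_{t=1}^{8}(y_t−ȳ)(y_{t+1}−ȳ) = 205.6914
γ_1 = 205.6914 / 9 = 22.855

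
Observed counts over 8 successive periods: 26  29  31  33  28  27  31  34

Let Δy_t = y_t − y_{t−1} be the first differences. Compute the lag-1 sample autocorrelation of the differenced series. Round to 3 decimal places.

First differences Δy: 3, 2, 2, -5, -1, 4, 3
Mean of differences = 1.1429
Numerator Σ(Δy_t−Δȳ)(Δy_{t+1}−Δȳ) = 9.4082
Denominator Σ(Δy_t−Δȳ)² = 58.8571
r_1(Δy) = 9.4082 / 58.8571 = 0.160

0.160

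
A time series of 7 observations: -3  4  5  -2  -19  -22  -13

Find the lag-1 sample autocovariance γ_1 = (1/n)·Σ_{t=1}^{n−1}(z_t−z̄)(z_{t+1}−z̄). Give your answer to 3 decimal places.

63.732

Mean z̄ = (-3 + 4 + 5 − 2 − 19 − 22 − 13)/7 = -7.1429
Deviations: 4.1429, 11.1429, 12.1429, 5.1429, -11.8571, -14.8571, -5.8571
Σ_{t=1}^{6}(z_t−z̄)(z_{t+1}−z̄) = 446.1224
γ_1 = 446.1224 / 7 = 63.732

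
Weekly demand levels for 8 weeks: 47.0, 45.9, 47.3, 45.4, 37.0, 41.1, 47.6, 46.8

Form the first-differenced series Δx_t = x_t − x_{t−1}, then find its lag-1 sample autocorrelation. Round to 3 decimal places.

First differences Δx: -1.1, 1.4, -1.9, -8.4, 4.1, 6.5, -0.8
Mean of differences = -0.0286
Numerator Σ(Δx_t−Δx̄)(Δx_{t+1}−Δx̄) = -1.1822
Denominator Σ(Δx_t−Δx̄)² = 137.0343
r_1(Δx) = -1.1822 / 137.0343 = -0.009

-0.009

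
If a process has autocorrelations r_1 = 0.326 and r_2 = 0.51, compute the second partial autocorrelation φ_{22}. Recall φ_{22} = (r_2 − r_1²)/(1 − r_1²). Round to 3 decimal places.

0.452

φ_{22} = (r_2 − r_1²) / (1 − r_1²)
r_1² = (0.326)² = 0.106276
Numerator = 0.51 − 0.1063 = 0.4037; denominator = 1 − 0.1063 = 0.8937
φ_{22} = 0.4037 / 0.8937 = 0.452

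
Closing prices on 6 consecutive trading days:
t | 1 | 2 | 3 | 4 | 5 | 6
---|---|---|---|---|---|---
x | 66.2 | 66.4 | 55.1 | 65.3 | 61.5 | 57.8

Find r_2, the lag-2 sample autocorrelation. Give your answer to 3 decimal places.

Mean x̄ = (66.2 + 66.4 + 55.1 + 65.3 + 61.5 + 57.8)/6 = 62.0500
Deviations from mean: 4.1500, 4.3500, -6.9500, 3.2500, -0.5500, -4.2500
Σ(x_t−x̄)(x_{t+2}−x̄) = (-28.8425) + (14.1375) + (3.8225) + (-13.8125) = -24.6950
Denominator Σ(x_t−x̄)² = 113.3750
r_2 = -24.6950 / 113.3750 = -0.218

-0.218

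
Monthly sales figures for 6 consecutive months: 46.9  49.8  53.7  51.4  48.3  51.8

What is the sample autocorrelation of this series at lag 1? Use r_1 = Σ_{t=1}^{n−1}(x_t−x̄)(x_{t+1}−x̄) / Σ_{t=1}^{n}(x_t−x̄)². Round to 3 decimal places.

Mean x̄ = (46.9 + 49.8 + 53.7 + 51.4 + 48.3 + 51.8)/6 = 50.3167
Deviations from mean: -3.4167, -0.5167, 3.3833, 1.0833, -2.0167, 1.4833
Numerator Σ_{t=1}^{5}(x_t−x̄)(x_{t+1}−x̄) = -1.4936
Denominator Σ(x_t−x̄)² = 30.8283
r_1 = -1.4936 / 30.8283 = -0.048

-0.048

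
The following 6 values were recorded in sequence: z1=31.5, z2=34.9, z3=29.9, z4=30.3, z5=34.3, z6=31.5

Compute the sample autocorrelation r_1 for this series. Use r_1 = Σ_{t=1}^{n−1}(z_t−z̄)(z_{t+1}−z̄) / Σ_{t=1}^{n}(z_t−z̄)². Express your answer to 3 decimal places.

Mean z̄ = (31.5 + 34.9 + 29.9 + 30.3 + 34.3 + 31.5)/6 = 32.0667
Deviations from mean: -0.5667, 2.8333, -2.1667, -1.7667, 2.2333, -0.5667
Σ(z_t−z̄)(z_{t+1}−z̄) = (-1.6056) + (-6.1389) + (3.8278) + (-3.9456) + (-1.2656) = -9.1278
Denominator Σ(z_t−z̄)² = 21.4733
r_1 = -9.1278 / 21.4733 = -0.425

-0.425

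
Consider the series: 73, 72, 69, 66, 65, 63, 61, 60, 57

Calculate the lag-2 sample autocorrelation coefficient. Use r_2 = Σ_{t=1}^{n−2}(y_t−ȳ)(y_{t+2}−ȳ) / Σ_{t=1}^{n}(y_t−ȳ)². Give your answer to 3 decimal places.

0.331

Mean ȳ = (73 + 72 + 69 + 66 + 65 + 63 + 61 + 60 + 57)/9 = 65.1111
Numerator Σ_{t=1}^{7}(y_t−ȳ)(y_{t+2}−ȳ) = 79.0864
Denominator Σ(y_t−ȳ)² = 238.8889
r_2 = 79.0864 / 238.8889 = 0.331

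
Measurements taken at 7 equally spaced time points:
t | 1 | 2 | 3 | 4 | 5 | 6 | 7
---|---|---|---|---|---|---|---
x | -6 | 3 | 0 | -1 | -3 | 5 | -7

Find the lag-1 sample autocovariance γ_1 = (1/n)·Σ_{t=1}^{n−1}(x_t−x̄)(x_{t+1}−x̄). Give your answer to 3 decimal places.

Mean x̄ = (-6 + 3 + 0 − 1 − 3 + 5 − 7)/7 = -1.2857
Σ_{t=1}^{6}(x_t−x̄)(x_{t+1}−x̄) = -61.5102
γ_1 = -61.5102 / 7 = -8.787

-8.787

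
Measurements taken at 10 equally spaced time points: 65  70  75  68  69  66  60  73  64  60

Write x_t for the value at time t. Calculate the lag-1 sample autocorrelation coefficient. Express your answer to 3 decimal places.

Mean x̄ = (65 + 70 + 75 + 68 + 69 + 66 + 60 + 73 + 64 + 60)/10 = 67.0000
Numerator Σ_{t=1}^{9}(x_t−x̄)(x_{t+1}−x̄) = -6.0000
Denominator Σ(x_t−x̄)² = 226.0000
r_1 = -6.0000 / 226.0000 = -0.027

-0.027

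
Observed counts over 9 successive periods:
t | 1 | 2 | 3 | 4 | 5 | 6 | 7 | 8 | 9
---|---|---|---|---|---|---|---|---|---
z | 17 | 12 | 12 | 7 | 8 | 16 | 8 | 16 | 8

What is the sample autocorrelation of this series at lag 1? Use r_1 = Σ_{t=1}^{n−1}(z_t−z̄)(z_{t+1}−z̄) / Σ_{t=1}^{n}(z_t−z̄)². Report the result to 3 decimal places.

-0.362

Mean z̄ = (17 + 12 + 12 + 7 + 8 + 16 + 8 + 16 + 8)/9 = 11.5556
Numerator Σ_{t=1}^{8}(z_t−z̄)(z_{t+1}−z̄) = -46.4198
Denominator Σ(z_t−z̄)² = 128.2222
r_1 = -46.4198 / 128.2222 = -0.362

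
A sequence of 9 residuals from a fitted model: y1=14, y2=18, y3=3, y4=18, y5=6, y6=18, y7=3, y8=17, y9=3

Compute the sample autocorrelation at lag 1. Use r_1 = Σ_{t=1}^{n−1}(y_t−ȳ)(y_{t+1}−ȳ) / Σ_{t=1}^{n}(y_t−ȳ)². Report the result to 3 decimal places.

-0.767

Mean ȳ = (14 + 18 + 3 + 18 + 6 + 18 + 3 + 17 + 3)/9 = 11.1111
Numerator Σ_{t=1}^{8}(y_t−ȳ)(y_{t+1}−ȳ) = -313.6790
Denominator Σ(y_t−ȳ)² = 408.8889
r_1 = -313.6790 / 408.8889 = -0.767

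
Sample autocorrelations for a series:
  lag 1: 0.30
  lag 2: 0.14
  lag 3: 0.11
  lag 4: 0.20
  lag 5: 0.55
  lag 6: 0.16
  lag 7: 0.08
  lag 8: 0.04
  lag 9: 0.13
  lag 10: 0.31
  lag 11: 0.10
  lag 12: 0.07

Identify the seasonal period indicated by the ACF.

5

The largest autocorrelation is r_5 = 0.55, with a weaker echo at lag 10 (0.31); the remaining lags stay at or below 0.30. The elevated value at lag 1 (0.30), dropping to 0.14 at lag 2, reflects decaying short-term dependence rather than seasonality.
The dominant spike at lag 5 indicates a seasonal period of 5.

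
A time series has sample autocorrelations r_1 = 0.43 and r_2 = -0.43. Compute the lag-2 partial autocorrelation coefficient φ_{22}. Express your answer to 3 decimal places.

-0.754

φ_{22} = (r_2 − r_1²) / (1 − r_1²)
r_1² = (0.43)² = 0.1849
Numerator = -0.43 − 0.1849 = -0.6149; denominator = 1 − 0.1849 = 0.8151
φ_{22} = -0.6149 / 0.8151 = -0.754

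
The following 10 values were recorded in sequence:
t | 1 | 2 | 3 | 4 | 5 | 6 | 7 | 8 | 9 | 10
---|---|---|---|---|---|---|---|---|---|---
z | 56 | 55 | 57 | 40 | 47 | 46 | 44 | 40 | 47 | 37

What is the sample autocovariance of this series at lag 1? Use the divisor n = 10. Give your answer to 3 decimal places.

10.599

Mean z̄ = (56 + 55 + 57 + 40 + 47 + 46 + 44 + 40 + 47 + 37)/10 = 46.9000
Σ_{t=1}^{9}(z_t−z̄)(z_{t+1}−z̄) = 105.9900
γ_1 = 105.9900 / 10 = 10.599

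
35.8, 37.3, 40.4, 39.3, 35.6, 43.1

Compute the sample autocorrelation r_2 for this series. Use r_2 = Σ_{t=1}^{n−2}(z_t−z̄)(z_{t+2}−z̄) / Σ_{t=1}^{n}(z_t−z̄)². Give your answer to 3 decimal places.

Mean z̄ = (35.8 + 37.3 + 40.4 + 39.3 + 35.6 + 43.1)/6 = 38.5833
Deviations from mean: -2.7833, -1.2833, 1.8167, 0.7167, -2.9833, 4.5167
Numerator Σ_{t=1}^{4}(z_t−z̄)(z_{t+2}−z̄) = -8.1589
Denominator Σ(z_t−z̄)² = 42.5083
r_2 = -8.1589 / 42.5083 = -0.192

-0.192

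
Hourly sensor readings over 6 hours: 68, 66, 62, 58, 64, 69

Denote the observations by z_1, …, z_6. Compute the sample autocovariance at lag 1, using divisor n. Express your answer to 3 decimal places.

3.125

Mean z̄ = (68 + 66 + 62 + 58 + 64 + 69)/6 = 64.5000
Deviations: 3.5000, 1.5000, -2.5000, -6.5000, -0.5000, 4.5000
Σ_{t=1}^{5}(z_t−z̄)(z_{t+1}−z̄) = 18.7500
γ_1 = 18.7500 / 6 = 3.125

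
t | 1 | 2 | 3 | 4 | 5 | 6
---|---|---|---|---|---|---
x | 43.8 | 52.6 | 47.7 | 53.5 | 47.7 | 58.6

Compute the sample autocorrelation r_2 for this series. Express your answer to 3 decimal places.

Mean x̄ = (43.8 + 52.6 + 47.7 + 53.5 + 47.7 + 58.6)/6 = 50.6500
Σ(x_t−x̄)(x_{t+2}−x̄) = (20.2075) + (5.5575) + (8.7025) + (22.6575) = 57.1250
Denominator Σ(x_t−x̄)² = 139.4550
r_2 = 57.1250 / 139.4550 = 0.410

0.410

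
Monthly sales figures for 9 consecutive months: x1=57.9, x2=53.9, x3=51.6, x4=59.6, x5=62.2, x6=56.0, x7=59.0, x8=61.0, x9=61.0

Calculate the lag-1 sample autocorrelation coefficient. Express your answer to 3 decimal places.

Mean x̄ = (57.9 + 53.9 + 51.6 + 59.6 + 62.2 + 56.0 + 59.0 + 61.0 + 61.0)/9 = 58.0222
Numerator Σ_{t=1}^{8}(x_t−x̄)(x_{t+1}−x̄) = 24.7895
Denominator Σ(x_t−x̄)² = 100.9756
r_1 = 24.7895 / 100.9756 = 0.246

0.246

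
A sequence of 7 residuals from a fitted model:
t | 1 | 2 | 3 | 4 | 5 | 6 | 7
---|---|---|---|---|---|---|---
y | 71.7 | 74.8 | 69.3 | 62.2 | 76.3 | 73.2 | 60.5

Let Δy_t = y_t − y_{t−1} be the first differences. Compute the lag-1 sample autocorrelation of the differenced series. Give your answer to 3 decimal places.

-0.203

First differences Δy: 3.1, -5.5, -7.1, 14.1, -3.1, -12.7
Mean of differences = -1.8667
Numerator Σ(Δy_t−Δȳ)(Δy_{t+1}−Δȳ) = -88.9211
Denominator Σ(Δy_t−Δȳ)² = 439.0733
r_1(Δy) = -88.9211 / 439.0733 = -0.203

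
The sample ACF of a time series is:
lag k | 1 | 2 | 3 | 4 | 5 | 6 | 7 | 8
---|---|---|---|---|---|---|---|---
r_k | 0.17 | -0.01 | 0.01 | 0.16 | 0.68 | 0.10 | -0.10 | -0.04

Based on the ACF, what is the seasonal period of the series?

The largest autocorrelation is r_5 = 0.68; the remaining lags stay at or below 0.17.
The dominant spike at lag 5 indicates a seasonal period of 5.

5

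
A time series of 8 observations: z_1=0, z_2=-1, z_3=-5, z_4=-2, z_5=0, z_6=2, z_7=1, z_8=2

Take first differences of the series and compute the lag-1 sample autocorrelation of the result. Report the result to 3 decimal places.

First differences Δz: -1, -4, 3, 2, 2, -1, 1
Mean of differences = 0.2857
Numerator Σ(Δz_t−Δz̄)(Δz_{t+1}−Δz̄) = -1.6531
Denominator Σ(Δz_t−Δz̄)² = 35.4286
r_1(Δz) = -1.6531 / 35.4286 = -0.047

-0.047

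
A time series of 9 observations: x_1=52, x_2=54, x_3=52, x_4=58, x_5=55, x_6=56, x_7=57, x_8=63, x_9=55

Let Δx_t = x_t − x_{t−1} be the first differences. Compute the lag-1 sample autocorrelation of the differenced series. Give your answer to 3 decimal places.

First differences Δx: 2, -2, 6, -3, 1, 1, 6, -8
Mean of differences = 0.3750
Numerator Σ(Δx_t−Δx̄)(Δx_{t+1}−Δx̄) = -81.5156
Denominator Σ(Δx_t−Δx̄)² = 153.8750
r_1(Δx) = -81.5156 / 153.8750 = -0.530

-0.530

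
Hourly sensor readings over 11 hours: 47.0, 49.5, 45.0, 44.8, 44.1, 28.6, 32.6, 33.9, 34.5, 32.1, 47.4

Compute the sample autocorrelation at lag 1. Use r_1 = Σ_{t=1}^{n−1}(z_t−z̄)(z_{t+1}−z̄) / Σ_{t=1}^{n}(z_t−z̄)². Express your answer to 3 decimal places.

Mean z̄ = (47.0 + 49.5 + 45.0 + 44.8 + 44.1 + 28.6 + 32.6 + 33.9 + 34.5 + 32.1 + 47.4)/11 = 39.9545
Numerator Σ_{t=1}^{10}(z_t−z̄)(z_{t+1}−z̄) = 258.3007
Denominator Σ(z_t−z̄)² = 573.4273
r_1 = 258.3007 / 573.4273 = 0.450

0.450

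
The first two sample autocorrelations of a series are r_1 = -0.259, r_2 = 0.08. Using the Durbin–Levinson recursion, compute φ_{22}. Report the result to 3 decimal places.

0.014

φ_{22} = (r_2 − r_1²) / (1 − r_1²)
r_1² = (-0.259)² = 0.067081
Numerator = 0.08 − 0.0671 = 0.0129; denominator = 1 − 0.0671 = 0.9329
φ_{22} = 0.0129 / 0.9329 = 0.014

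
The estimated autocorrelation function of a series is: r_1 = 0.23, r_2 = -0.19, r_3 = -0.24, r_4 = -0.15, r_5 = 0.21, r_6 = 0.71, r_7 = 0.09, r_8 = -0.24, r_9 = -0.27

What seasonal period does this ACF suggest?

The largest autocorrelation is r_6 = 0.71; the remaining lags stay at or below 0.23.
The dominant spike at lag 6 indicates a seasonal period of 6.

6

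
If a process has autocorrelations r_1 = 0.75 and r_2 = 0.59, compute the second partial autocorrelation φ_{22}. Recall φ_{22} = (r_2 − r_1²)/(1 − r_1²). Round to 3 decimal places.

φ_{22} = (r_2 − r_1²) / (1 − r_1²)
r_1² = (0.75)² = 0.5625
Numerator = 0.59 − 0.5625 = 0.0275; denominator = 1 − 0.5625 = 0.4375
φ_{22} = 0.0275 / 0.4375 = 0.063

0.063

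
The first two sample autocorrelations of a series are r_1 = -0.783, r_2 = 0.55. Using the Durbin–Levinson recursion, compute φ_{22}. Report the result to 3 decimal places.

-0.163

φ_{22} = (r_2 − r_1²) / (1 − r_1²)
r_1² = (-0.783)² = 0.613089
Numerator = 0.55 − 0.6131 = -0.0631; denominator = 1 − 0.6131 = 0.3869
φ_{22} = -0.0631 / 0.3869 = -0.163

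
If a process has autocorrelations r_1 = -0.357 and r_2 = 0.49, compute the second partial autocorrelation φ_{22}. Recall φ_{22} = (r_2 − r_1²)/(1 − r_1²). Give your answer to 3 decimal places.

0.416

φ_{22} = (r_2 − r_1²) / (1 − r_1²)
r_1² = (-0.357)² = 0.127449
Numerator = 0.49 − 0.1274 = 0.3626; denominator = 1 − 0.1274 = 0.8726
φ_{22} = 0.3626 / 0.8726 = 0.416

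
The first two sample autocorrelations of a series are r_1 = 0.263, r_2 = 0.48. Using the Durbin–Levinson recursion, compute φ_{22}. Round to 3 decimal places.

0.441

φ_{22} = (r_2 − r_1²) / (1 − r_1²)
r_1² = (0.263)² = 0.069169
Numerator = 0.48 − 0.0692 = 0.4108; denominator = 1 − 0.0692 = 0.9308
φ_{22} = 0.4108 / 0.9308 = 0.441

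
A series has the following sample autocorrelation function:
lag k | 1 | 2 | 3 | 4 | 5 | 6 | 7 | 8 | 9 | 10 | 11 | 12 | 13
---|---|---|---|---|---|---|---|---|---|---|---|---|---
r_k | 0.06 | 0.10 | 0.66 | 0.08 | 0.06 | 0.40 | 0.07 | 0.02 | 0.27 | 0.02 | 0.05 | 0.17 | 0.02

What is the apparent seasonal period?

3

The largest autocorrelation is r_3 = 0.66, with weaker echoes at lags 6 (0.40), 9 (0.27) and 12 (0.17); the remaining lags stay at or below 0.10.
The dominant spike at lag 3 indicates a seasonal period of 3.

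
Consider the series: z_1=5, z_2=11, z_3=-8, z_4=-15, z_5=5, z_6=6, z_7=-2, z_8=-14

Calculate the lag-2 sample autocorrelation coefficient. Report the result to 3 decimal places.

-0.666

Mean z̄ = (5 + 11 − 8 − 15 + 5 + 6 − 2 − 14)/8 = -1.5000
Deviations from mean: 6.5000, 12.5000, -6.5000, -13.5000, 6.5000, 7.5000, -0.5000, -12.5000
Numerator Σ_{t=1}^{6}(z_t−z̄)(z_{t+2}−z̄) = -451.5000
Denominator Σ(z_t−z̄)² = 678.0000
r_2 = -451.5000 / 678.0000 = -0.666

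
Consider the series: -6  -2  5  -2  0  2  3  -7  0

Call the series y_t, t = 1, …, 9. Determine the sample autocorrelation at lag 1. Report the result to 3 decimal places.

-0.194

Mean ȳ = (-6 − 2 + 5 − 2 + 0 + 2 + 3 − 7 + 0)/9 = -0.7778
Numerator Σ_{t=1}^{8}(y_t−ȳ)(y_{t+1}−ȳ) = -24.3827
Denominator Σ(y_t−ȳ)² = 125.5556
r_1 = -24.3827 / 125.5556 = -0.194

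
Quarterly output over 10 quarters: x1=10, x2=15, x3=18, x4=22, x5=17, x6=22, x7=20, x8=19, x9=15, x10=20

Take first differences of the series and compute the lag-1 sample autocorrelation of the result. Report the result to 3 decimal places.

-0.321

First differences Δx: 5, 3, 4, -5, 5, -2, -1, -4, 5
Mean of differences = 1.1111
Numerator Σ(Δx_t−Δx̄)(Δx_{t+1}−Δx̄) = -43.2346
Denominator Σ(Δx_t−Δx̄)² = 134.8889
r_1(Δx) = -43.2346 / 134.8889 = -0.321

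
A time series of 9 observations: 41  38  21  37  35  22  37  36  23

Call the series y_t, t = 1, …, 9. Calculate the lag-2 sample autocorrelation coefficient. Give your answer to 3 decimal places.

-0.446

Mean ȳ = (41 + 38 + 21 + 37 + 35 + 22 + 37 + 36 + 23)/9 = 32.2222
Numerator Σ_{t=1}^{7}(y_t−ȳ)(y_{t+2}−ȳ) = -220.3210
Denominator Σ(y_t−ȳ)² = 493.5556
r_2 = -220.3210 / 493.5556 = -0.446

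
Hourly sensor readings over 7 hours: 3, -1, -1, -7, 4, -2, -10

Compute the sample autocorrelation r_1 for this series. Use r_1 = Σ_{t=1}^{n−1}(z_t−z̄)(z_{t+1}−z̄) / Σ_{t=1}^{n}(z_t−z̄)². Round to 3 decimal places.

-0.191

Mean z̄ = (3 − 1 − 1 − 7 + 4 − 2 − 10)/7 = -2.0000
Deviations from mean: 5.0000, 1.0000, 1.0000, -5.0000, 6.0000, 0.0000, -8.0000
Numerator Σ_{t=1}^{6}(z_t−z̄)(z_{t+1}−z̄) = -29.0000
Denominator Σ(z_t−z̄)² = 152.0000
r_1 = -29.0000 / 152.0000 = -0.191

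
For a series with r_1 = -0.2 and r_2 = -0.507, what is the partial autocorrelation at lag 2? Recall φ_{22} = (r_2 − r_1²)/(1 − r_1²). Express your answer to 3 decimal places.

φ_{22} = (r_2 − r_1²) / (1 − r_1²)
r_1² = (-0.2)² = 0.04
Numerator = -0.507 − 0.0400 = -0.5470; denominator = 1 − 0.0400 = 0.9600
φ_{22} = -0.5470 / 0.9600 = -0.570

-0.570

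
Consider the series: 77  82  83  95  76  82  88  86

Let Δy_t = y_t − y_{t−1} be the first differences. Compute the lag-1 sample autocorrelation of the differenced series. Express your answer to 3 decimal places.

First differences Δy: 5, 1, 12, -19, 6, 6, -2
Mean of differences = 1.2857
Numerator Σ(Δy_t−Δȳ)(Δy_{t+1}−Δȳ) = -310.3673
Denominator Σ(Δy_t−Δȳ)² = 595.4286
r_1(Δy) = -310.3673 / 595.4286 = -0.521

-0.521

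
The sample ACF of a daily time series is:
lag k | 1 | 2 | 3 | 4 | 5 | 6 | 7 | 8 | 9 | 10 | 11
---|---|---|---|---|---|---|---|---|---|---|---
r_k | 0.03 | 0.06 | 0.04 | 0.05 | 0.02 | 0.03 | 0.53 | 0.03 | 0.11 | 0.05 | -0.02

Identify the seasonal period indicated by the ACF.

The largest autocorrelation is r_7 = 0.53; the remaining lags stay at or below 0.11.
The dominant spike at lag 7 indicates a seasonal period of 7.

7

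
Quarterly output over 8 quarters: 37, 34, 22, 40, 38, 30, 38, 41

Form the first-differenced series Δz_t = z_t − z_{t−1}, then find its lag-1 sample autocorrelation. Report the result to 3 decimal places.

-0.394

First differences Δz: -3, -12, 18, -2, -8, 8, 3
Mean of differences = 0.5714
Numerator Σ(Δz_t−Δz̄)(Δz_{t+1}−Δz̄) = -242.6122
Denominator Σ(Δz_t−Δz̄)² = 615.7143
r_1(Δz) = -242.6122 / 615.7143 = -0.394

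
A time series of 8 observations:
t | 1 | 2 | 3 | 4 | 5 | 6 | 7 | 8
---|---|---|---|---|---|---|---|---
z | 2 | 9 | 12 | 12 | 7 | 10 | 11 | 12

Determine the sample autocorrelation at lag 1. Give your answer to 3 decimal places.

0.074

Mean z̄ = (2 + 9 + 12 + 12 + 7 + 10 + 11 + 12)/8 = 9.3750
Σ(z_t−z̄)(z_{t+1}−z̄) = (2.7656) + (-0.9844) + (6.8906) + (-6.2344) + (-1.4844) + (1.0156) + (4.2656) = 6.2344
Denominator Σ(z_t−z̄)² = 83.8750
r_1 = 6.2344 / 83.8750 = 0.074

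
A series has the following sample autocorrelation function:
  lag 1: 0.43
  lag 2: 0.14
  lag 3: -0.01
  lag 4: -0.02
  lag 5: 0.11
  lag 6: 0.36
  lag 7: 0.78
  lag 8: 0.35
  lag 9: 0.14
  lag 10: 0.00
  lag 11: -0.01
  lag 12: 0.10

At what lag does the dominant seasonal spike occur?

7

The largest autocorrelation is r_7 = 0.78; the remaining lags stay at or below 0.43. The elevated value at lag 1 (0.43), dropping to 0.14 at lag 2, reflects decaying short-term dependence rather than seasonality.
The dominant spike at lag 7 indicates a seasonal period of 7.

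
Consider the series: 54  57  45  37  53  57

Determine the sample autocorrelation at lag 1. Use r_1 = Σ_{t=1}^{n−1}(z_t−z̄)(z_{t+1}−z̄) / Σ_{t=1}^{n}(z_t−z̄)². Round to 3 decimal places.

0.139

Mean z̄ = (54 + 57 + 45 + 37 + 53 + 57)/6 = 50.5000
Deviations from mean: 3.5000, 6.5000, -5.5000, -13.5000, 2.5000, 6.5000
Σ(z_t−z̄)(z_{t+1}−z̄) = (22.7500) + (-35.7500) + (74.2500) + (-33.7500) + (16.2500) = 43.7500
Denominator Σ(z_t−z̄)² = 315.5000
r_1 = 43.7500 / 315.5000 = 0.139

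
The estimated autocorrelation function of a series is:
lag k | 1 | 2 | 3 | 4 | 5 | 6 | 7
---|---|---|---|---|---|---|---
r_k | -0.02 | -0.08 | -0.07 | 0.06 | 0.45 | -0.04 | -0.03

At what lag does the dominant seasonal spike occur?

The largest autocorrelation is r_5 = 0.45; the remaining lags stay at or below 0.06.
The dominant spike at lag 5 indicates a seasonal period of 5.

5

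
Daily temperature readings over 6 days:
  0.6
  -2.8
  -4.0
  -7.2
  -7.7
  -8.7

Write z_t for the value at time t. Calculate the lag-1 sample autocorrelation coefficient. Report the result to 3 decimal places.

0.449

Mean z̄ = (0.6 − 2.8 − 4.0 − 7.2 − 7.7 − 8.7)/6 = -4.9667
Σ(z_t−z̄)(z_{t+1}−z̄) = (12.0611) + (2.0944) + (-2.1589) + (6.1044) + (10.2044) = 28.3056
Denominator Σ(z_t−z̄)² = 63.0133
r_1 = 28.3056 / 63.0133 = 0.449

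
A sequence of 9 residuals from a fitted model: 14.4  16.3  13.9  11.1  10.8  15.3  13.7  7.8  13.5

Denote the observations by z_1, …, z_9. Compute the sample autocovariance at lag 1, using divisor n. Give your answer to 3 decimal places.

0.036

Mean z̄ = (14.4 + 16.3 + 13.9 + 11.1 + 10.8 + 15.3 + 13.7 + 7.8 + 13.5)/9 = 12.9778
Σ_{t=1}^{8}(z_t−z̄)(z_{t+1}−z̄) = 0.3228
γ_1 = 0.3228 / 9 = 0.036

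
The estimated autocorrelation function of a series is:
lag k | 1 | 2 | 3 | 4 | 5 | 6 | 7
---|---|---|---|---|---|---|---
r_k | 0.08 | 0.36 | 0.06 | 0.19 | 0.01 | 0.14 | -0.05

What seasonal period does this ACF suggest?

The largest autocorrelation is r_2 = 0.36, with a weaker echo at lag 4 (0.19); the remaining lags stay at or below 0.14.
The dominant spike at lag 2 indicates a seasonal period of 2.

2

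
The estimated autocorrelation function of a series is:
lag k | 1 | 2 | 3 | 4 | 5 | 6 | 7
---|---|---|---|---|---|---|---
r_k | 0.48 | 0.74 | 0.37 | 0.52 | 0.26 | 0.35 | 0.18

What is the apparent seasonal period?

The largest autocorrelation is r_2 = 0.74, with a weaker echo at lag 4 (0.52); the remaining lags stay at or below 0.48.
The dominant spike at lag 2 indicates a seasonal period of 2.

2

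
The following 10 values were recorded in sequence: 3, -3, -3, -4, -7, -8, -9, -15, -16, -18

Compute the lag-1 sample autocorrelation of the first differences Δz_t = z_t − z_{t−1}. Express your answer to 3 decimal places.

First differences Δz: -6, 0, -1, -3, -1, -1, -6, -1, -2
Mean of differences = -2.3333
Numerator Σ(Δz_t−Δz̄)(Δz_{t+1}−Δz̄) = -14.7778
Denominator Σ(Δz_t−Δz̄)² = 40.0000
r_1(Δz) = -14.7778 / 40.0000 = -0.369

-0.369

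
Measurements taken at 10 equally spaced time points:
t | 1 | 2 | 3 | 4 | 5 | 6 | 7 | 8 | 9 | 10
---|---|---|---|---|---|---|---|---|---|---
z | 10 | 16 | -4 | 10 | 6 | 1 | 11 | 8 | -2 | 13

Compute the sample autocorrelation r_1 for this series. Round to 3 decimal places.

-0.476

Mean z̄ = (10 + 16 − 4 + 10 + 6 + 1 + 11 + 8 − 2 + 13)/10 = 6.9000
Numerator Σ_{t=1}^{9}(z_t−z̄)(z_{t+1}−z̄) = -186.0100
Denominator Σ(z_t−z̄)² = 390.9000
r_1 = -186.0100 / 390.9000 = -0.476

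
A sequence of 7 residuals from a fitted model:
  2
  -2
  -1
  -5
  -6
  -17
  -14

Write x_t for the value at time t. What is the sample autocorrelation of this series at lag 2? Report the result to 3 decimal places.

0.116

Mean x̄ = (2 − 2 − 1 − 5 − 6 − 17 − 14)/7 = -6.1429
Deviations from mean: 8.1429, 4.1429, 5.1429, 1.1429, 0.1429, -10.8571, -7.8571
Σ(x_t−x̄)(x_{t+2}−x̄) = (41.8776) + (4.7347) + (0.7347) + (-12.4082) + (-1.1224) = 33.8163
Denominator Σ(x_t−x̄)² = 290.8571
r_2 = 33.8163 / 290.8571 = 0.116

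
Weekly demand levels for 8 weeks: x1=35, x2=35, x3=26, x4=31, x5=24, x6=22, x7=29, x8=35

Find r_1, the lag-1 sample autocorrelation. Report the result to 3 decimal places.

Mean x̄ = (35 + 35 + 26 + 31 + 24 + 22 + 29 + 35)/8 = 29.6250
Deviations from mean: 5.3750, 5.3750, -3.6250, 1.3750, -5.6250, -7.6250, -0.6250, 5.3750
Σ(x_t−x̄)(x_{t+1}−x̄) = (28.8906) + (-19.4844) + (-4.9844) + (-7.7344) + (42.8906) + (4.7656) + (-3.3594) = 40.9844
Denominator Σ(x_t−x̄)² = 191.8750
r_1 = 40.9844 / 191.8750 = 0.214

0.214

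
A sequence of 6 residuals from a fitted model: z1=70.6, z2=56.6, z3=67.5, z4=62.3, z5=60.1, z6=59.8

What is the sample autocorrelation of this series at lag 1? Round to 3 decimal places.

-0.510

Mean z̄ = (70.6 + 56.6 + 67.5 + 62.3 + 60.1 + 59.8)/6 = 62.8167
Numerator Σ_{t=1}^{5}(z_t−z̄)(z_{t+1}−z̄) = -70.3219
Denominator Σ(z_t−z̄)² = 137.9083
r_1 = -70.3219 / 137.9083 = -0.510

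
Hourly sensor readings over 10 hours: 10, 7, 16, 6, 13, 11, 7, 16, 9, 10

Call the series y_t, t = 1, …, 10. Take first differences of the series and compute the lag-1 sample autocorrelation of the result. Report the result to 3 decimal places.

-0.767

First differences Δy: -3, 9, -10, 7, -2, -4, 9, -7, 1
Mean of differences = 0.0000
Numerator Σ(Δy_t−Δȳ)(Δy_{t+1}−Δȳ) = -299.0000
Denominator Σ(Δy_t−Δȳ)² = 390.0000
r_1(Δy) = -299.0000 / 390.0000 = -0.767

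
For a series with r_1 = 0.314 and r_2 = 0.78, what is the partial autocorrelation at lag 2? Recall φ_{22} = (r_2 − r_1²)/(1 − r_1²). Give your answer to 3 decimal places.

0.756

φ_{22} = (r_2 − r_1²) / (1 − r_1²)
r_1² = (0.314)² = 0.098596
Numerator = 0.78 − 0.0986 = 0.6814; denominator = 1 − 0.0986 = 0.9014
φ_{22} = 0.6814 / 0.9014 = 0.756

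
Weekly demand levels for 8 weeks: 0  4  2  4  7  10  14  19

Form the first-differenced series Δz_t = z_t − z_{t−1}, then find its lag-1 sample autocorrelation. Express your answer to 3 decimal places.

First differences Δz: 4, -2, 2, 3, 3, 4, 5
Mean of differences = 2.7143
Numerator Σ(Δz_t−Δz̄)(Δz_{t+1}−Δz̄) = 0.4898
Denominator Σ(Δz_t−Δz̄)² = 31.4286
r_1(Δz) = 0.4898 / 31.4286 = 0.016

0.016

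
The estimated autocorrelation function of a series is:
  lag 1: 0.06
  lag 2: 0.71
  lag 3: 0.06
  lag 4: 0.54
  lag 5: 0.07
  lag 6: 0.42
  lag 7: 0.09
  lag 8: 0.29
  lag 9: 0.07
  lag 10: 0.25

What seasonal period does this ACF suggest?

2

The largest autocorrelation is r_2 = 0.71, with weaker echoes at lags 4 (0.54), 6 (0.42), 8 (0.29) and 10 (0.25); the remaining lags stay at or below 0.09.
The dominant spike at lag 2 indicates a seasonal period of 2.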